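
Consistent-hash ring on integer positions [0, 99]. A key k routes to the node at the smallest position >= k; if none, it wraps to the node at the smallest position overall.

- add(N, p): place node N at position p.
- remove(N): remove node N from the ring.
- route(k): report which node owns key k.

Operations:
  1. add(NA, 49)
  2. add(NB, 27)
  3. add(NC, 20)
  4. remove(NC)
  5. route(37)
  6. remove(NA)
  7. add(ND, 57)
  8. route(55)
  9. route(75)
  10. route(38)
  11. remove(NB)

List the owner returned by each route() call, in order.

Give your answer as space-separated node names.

Answer: NA ND NB ND

Derivation:
Op 1: add NA@49 -> ring=[49:NA]
Op 2: add NB@27 -> ring=[27:NB,49:NA]
Op 3: add NC@20 -> ring=[20:NC,27:NB,49:NA]
Op 4: remove NC -> ring=[27:NB,49:NA]
Op 5: route key 37: smallest pos >= 37 is 49 -> NA
Op 6: remove NA -> ring=[27:NB]
Op 7: add ND@57 -> ring=[27:NB,57:ND]
Op 8: route key 55: smallest pos >= 55 is 57 -> ND
Op 9: route key 75: none >= 75, wrap to smallest pos 27 -> NB
Op 10: route key 38: smallest pos >= 38 is 57 -> ND
Op 11: remove NB -> ring=[57:ND]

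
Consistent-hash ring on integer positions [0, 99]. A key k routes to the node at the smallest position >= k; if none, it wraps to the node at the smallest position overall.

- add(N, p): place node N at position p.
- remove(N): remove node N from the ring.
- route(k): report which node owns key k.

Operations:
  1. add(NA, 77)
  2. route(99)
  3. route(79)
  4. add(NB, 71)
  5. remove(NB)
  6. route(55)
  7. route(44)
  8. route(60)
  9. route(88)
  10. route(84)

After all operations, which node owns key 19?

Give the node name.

Op 1: add NA@77 -> ring=[77:NA]
Op 2: route key 99: none >= 99, wrap to smallest pos 77 -> NA
Op 3: route key 79: none >= 79, wrap to smallest pos 77 -> NA
Op 4: add NB@71 -> ring=[71:NB,77:NA]
Op 5: remove NB -> ring=[77:NA]
Op 6: route key 55: smallest pos >= 55 is 77 -> NA
Op 7: route key 44: smallest pos >= 44 is 77 -> NA
Op 8: route key 60: smallest pos >= 60 is 77 -> NA
Op 9: route key 88: none >= 88, wrap to smallest pos 77 -> NA
Op 10: route key 84: none >= 84, wrap to smallest pos 77 -> NA
Final route key 19: smallest pos >= 19 is 77 -> NA

Answer: NA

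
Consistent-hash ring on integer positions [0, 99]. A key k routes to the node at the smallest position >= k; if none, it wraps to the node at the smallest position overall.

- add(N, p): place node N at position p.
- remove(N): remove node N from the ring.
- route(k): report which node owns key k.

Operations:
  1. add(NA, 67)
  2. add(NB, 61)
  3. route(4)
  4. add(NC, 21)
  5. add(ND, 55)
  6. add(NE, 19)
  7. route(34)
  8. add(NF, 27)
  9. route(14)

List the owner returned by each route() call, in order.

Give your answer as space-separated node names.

Answer: NB ND NE

Derivation:
Op 1: add NA@67 -> ring=[67:NA]
Op 2: add NB@61 -> ring=[61:NB,67:NA]
Op 3: route key 4: smallest pos >= 4 is 61 -> NB
Op 4: add NC@21 -> ring=[21:NC,61:NB,67:NA]
Op 5: add ND@55 -> ring=[21:NC,55:ND,61:NB,67:NA]
Op 6: add NE@19 -> ring=[19:NE,21:NC,55:ND,61:NB,67:NA]
Op 7: route key 34: smallest pos >= 34 is 55 -> ND
Op 8: add NF@27 -> ring=[19:NE,21:NC,27:NF,55:ND,61:NB,67:NA]
Op 9: route key 14: smallest pos >= 14 is 19 -> NE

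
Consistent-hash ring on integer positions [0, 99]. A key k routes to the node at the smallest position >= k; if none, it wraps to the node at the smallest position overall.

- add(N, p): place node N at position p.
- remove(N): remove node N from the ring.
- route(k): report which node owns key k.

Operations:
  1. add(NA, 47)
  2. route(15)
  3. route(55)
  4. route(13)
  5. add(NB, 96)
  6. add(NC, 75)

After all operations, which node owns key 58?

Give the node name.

Answer: NC

Derivation:
Op 1: add NA@47 -> ring=[47:NA]
Op 2: route key 15: smallest pos >= 15 is 47 -> NA
Op 3: route key 55: none >= 55, wrap to smallest pos 47 -> NA
Op 4: route key 13: smallest pos >= 13 is 47 -> NA
Op 5: add NB@96 -> ring=[47:NA,96:NB]
Op 6: add NC@75 -> ring=[47:NA,75:NC,96:NB]
Final route key 58: smallest pos >= 58 is 75 -> NC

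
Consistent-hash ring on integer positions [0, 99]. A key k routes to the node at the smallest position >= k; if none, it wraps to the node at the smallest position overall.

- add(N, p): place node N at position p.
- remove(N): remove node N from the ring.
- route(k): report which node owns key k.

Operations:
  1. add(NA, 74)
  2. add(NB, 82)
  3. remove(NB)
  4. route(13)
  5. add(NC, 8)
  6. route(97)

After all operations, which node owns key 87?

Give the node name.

Answer: NC

Derivation:
Op 1: add NA@74 -> ring=[74:NA]
Op 2: add NB@82 -> ring=[74:NA,82:NB]
Op 3: remove NB -> ring=[74:NA]
Op 4: route key 13: smallest pos >= 13 is 74 -> NA
Op 5: add NC@8 -> ring=[8:NC,74:NA]
Op 6: route key 97: none >= 97, wrap to smallest pos 8 -> NC
Final route key 87: none >= 87, wrap to smallest pos 8 -> NC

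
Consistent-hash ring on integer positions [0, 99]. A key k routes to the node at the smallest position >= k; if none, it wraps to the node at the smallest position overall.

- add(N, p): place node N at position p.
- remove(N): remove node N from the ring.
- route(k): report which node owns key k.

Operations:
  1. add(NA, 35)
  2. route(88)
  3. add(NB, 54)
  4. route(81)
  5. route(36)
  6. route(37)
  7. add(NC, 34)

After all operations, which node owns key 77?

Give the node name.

Op 1: add NA@35 -> ring=[35:NA]
Op 2: route key 88: none >= 88, wrap to smallest pos 35 -> NA
Op 3: add NB@54 -> ring=[35:NA,54:NB]
Op 4: route key 81: none >= 81, wrap to smallest pos 35 -> NA
Op 5: route key 36: smallest pos >= 36 is 54 -> NB
Op 6: route key 37: smallest pos >= 37 is 54 -> NB
Op 7: add NC@34 -> ring=[34:NC,35:NA,54:NB]
Final route key 77: none >= 77, wrap to smallest pos 34 -> NC

Answer: NC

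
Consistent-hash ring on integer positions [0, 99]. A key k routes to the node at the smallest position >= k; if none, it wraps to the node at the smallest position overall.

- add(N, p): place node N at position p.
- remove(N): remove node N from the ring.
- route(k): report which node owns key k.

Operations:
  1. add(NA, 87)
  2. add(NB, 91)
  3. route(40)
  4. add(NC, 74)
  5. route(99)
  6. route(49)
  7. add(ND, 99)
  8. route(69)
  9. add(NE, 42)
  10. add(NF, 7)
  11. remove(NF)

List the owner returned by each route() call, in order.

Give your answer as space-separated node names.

Answer: NA NC NC NC

Derivation:
Op 1: add NA@87 -> ring=[87:NA]
Op 2: add NB@91 -> ring=[87:NA,91:NB]
Op 3: route key 40: smallest pos >= 40 is 87 -> NA
Op 4: add NC@74 -> ring=[74:NC,87:NA,91:NB]
Op 5: route key 99: none >= 99, wrap to smallest pos 74 -> NC
Op 6: route key 49: smallest pos >= 49 is 74 -> NC
Op 7: add ND@99 -> ring=[74:NC,87:NA,91:NB,99:ND]
Op 8: route key 69: smallest pos >= 69 is 74 -> NC
Op 9: add NE@42 -> ring=[42:NE,74:NC,87:NA,91:NB,99:ND]
Op 10: add NF@7 -> ring=[7:NF,42:NE,74:NC,87:NA,91:NB,99:ND]
Op 11: remove NF -> ring=[42:NE,74:NC,87:NA,91:NB,99:ND]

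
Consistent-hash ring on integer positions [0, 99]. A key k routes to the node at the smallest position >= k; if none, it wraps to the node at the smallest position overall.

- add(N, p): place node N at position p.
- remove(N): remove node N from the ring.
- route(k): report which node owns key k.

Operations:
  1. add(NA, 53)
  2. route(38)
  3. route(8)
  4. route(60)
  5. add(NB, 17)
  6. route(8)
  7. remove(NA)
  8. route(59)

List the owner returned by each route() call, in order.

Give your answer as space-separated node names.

Answer: NA NA NA NB NB

Derivation:
Op 1: add NA@53 -> ring=[53:NA]
Op 2: route key 38: smallest pos >= 38 is 53 -> NA
Op 3: route key 8: smallest pos >= 8 is 53 -> NA
Op 4: route key 60: none >= 60, wrap to smallest pos 53 -> NA
Op 5: add NB@17 -> ring=[17:NB,53:NA]
Op 6: route key 8: smallest pos >= 8 is 17 -> NB
Op 7: remove NA -> ring=[17:NB]
Op 8: route key 59: none >= 59, wrap to smallest pos 17 -> NB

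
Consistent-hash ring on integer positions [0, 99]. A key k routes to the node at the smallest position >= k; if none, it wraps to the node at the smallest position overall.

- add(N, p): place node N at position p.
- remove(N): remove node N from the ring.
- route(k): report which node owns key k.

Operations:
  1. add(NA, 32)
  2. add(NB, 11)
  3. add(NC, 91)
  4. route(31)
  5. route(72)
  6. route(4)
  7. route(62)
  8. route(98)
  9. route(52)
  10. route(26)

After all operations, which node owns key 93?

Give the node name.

Op 1: add NA@32 -> ring=[32:NA]
Op 2: add NB@11 -> ring=[11:NB,32:NA]
Op 3: add NC@91 -> ring=[11:NB,32:NA,91:NC]
Op 4: route key 31: smallest pos >= 31 is 32 -> NA
Op 5: route key 72: smallest pos >= 72 is 91 -> NC
Op 6: route key 4: smallest pos >= 4 is 11 -> NB
Op 7: route key 62: smallest pos >= 62 is 91 -> NC
Op 8: route key 98: none >= 98, wrap to smallest pos 11 -> NB
Op 9: route key 52: smallest pos >= 52 is 91 -> NC
Op 10: route key 26: smallest pos >= 26 is 32 -> NA
Final route key 93: none >= 93, wrap to smallest pos 11 -> NB

Answer: NB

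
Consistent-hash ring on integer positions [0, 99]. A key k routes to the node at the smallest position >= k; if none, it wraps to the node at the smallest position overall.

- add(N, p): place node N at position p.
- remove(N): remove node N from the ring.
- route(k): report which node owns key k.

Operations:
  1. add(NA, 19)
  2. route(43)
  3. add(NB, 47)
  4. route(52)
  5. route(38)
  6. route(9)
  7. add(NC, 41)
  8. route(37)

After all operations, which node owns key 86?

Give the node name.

Op 1: add NA@19 -> ring=[19:NA]
Op 2: route key 43: none >= 43, wrap to smallest pos 19 -> NA
Op 3: add NB@47 -> ring=[19:NA,47:NB]
Op 4: route key 52: none >= 52, wrap to smallest pos 19 -> NA
Op 5: route key 38: smallest pos >= 38 is 47 -> NB
Op 6: route key 9: smallest pos >= 9 is 19 -> NA
Op 7: add NC@41 -> ring=[19:NA,41:NC,47:NB]
Op 8: route key 37: smallest pos >= 37 is 41 -> NC
Final route key 86: none >= 86, wrap to smallest pos 19 -> NA

Answer: NA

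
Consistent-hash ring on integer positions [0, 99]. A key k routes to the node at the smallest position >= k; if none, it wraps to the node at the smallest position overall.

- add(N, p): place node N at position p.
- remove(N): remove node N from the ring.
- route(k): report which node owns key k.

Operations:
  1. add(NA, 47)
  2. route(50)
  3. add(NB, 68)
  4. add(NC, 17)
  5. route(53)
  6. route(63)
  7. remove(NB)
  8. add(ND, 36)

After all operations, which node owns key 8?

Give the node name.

Answer: NC

Derivation:
Op 1: add NA@47 -> ring=[47:NA]
Op 2: route key 50: none >= 50, wrap to smallest pos 47 -> NA
Op 3: add NB@68 -> ring=[47:NA,68:NB]
Op 4: add NC@17 -> ring=[17:NC,47:NA,68:NB]
Op 5: route key 53: smallest pos >= 53 is 68 -> NB
Op 6: route key 63: smallest pos >= 63 is 68 -> NB
Op 7: remove NB -> ring=[17:NC,47:NA]
Op 8: add ND@36 -> ring=[17:NC,36:ND,47:NA]
Final route key 8: smallest pos >= 8 is 17 -> NC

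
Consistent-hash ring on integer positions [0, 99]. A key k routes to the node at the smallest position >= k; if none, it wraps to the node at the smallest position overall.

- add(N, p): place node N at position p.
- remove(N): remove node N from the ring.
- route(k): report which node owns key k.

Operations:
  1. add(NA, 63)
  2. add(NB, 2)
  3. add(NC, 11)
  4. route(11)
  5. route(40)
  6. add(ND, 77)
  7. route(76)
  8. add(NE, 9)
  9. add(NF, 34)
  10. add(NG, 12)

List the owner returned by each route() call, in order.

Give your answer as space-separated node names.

Op 1: add NA@63 -> ring=[63:NA]
Op 2: add NB@2 -> ring=[2:NB,63:NA]
Op 3: add NC@11 -> ring=[2:NB,11:NC,63:NA]
Op 4: route key 11: smallest pos >= 11 is 11 -> NC
Op 5: route key 40: smallest pos >= 40 is 63 -> NA
Op 6: add ND@77 -> ring=[2:NB,11:NC,63:NA,77:ND]
Op 7: route key 76: smallest pos >= 76 is 77 -> ND
Op 8: add NE@9 -> ring=[2:NB,9:NE,11:NC,63:NA,77:ND]
Op 9: add NF@34 -> ring=[2:NB,9:NE,11:NC,34:NF,63:NA,77:ND]
Op 10: add NG@12 -> ring=[2:NB,9:NE,11:NC,12:NG,34:NF,63:NA,77:ND]

Answer: NC NA ND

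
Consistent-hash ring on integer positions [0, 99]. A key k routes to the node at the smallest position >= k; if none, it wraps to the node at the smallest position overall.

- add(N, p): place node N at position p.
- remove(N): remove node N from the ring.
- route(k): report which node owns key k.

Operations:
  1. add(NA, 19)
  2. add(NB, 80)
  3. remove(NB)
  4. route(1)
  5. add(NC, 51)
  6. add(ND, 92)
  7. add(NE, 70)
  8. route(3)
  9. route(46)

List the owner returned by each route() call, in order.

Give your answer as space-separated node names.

Answer: NA NA NC

Derivation:
Op 1: add NA@19 -> ring=[19:NA]
Op 2: add NB@80 -> ring=[19:NA,80:NB]
Op 3: remove NB -> ring=[19:NA]
Op 4: route key 1: smallest pos >= 1 is 19 -> NA
Op 5: add NC@51 -> ring=[19:NA,51:NC]
Op 6: add ND@92 -> ring=[19:NA,51:NC,92:ND]
Op 7: add NE@70 -> ring=[19:NA,51:NC,70:NE,92:ND]
Op 8: route key 3: smallest pos >= 3 is 19 -> NA
Op 9: route key 46: smallest pos >= 46 is 51 -> NC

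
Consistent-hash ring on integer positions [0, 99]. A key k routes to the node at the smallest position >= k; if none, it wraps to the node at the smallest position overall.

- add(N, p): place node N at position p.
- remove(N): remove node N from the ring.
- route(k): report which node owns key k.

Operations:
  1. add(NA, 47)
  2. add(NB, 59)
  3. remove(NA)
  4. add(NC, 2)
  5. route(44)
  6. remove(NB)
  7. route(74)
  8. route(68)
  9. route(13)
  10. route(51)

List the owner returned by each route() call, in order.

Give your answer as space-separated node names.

Answer: NB NC NC NC NC

Derivation:
Op 1: add NA@47 -> ring=[47:NA]
Op 2: add NB@59 -> ring=[47:NA,59:NB]
Op 3: remove NA -> ring=[59:NB]
Op 4: add NC@2 -> ring=[2:NC,59:NB]
Op 5: route key 44: smallest pos >= 44 is 59 -> NB
Op 6: remove NB -> ring=[2:NC]
Op 7: route key 74: none >= 74, wrap to smallest pos 2 -> NC
Op 8: route key 68: none >= 68, wrap to smallest pos 2 -> NC
Op 9: route key 13: none >= 13, wrap to smallest pos 2 -> NC
Op 10: route key 51: none >= 51, wrap to smallest pos 2 -> NC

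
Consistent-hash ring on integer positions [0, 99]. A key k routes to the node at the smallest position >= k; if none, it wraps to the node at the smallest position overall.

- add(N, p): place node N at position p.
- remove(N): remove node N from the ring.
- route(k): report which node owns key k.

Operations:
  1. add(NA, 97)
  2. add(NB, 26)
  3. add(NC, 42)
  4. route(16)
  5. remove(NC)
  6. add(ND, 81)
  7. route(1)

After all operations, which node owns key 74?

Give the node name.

Answer: ND

Derivation:
Op 1: add NA@97 -> ring=[97:NA]
Op 2: add NB@26 -> ring=[26:NB,97:NA]
Op 3: add NC@42 -> ring=[26:NB,42:NC,97:NA]
Op 4: route key 16: smallest pos >= 16 is 26 -> NB
Op 5: remove NC -> ring=[26:NB,97:NA]
Op 6: add ND@81 -> ring=[26:NB,81:ND,97:NA]
Op 7: route key 1: smallest pos >= 1 is 26 -> NB
Final route key 74: smallest pos >= 74 is 81 -> ND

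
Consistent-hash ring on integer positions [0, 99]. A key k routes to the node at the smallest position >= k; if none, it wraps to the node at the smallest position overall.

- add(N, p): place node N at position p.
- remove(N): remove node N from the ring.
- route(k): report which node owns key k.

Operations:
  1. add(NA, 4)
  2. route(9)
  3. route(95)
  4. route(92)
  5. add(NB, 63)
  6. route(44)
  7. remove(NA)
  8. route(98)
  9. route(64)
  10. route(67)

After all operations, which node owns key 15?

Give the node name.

Op 1: add NA@4 -> ring=[4:NA]
Op 2: route key 9: none >= 9, wrap to smallest pos 4 -> NA
Op 3: route key 95: none >= 95, wrap to smallest pos 4 -> NA
Op 4: route key 92: none >= 92, wrap to smallest pos 4 -> NA
Op 5: add NB@63 -> ring=[4:NA,63:NB]
Op 6: route key 44: smallest pos >= 44 is 63 -> NB
Op 7: remove NA -> ring=[63:NB]
Op 8: route key 98: none >= 98, wrap to smallest pos 63 -> NB
Op 9: route key 64: none >= 64, wrap to smallest pos 63 -> NB
Op 10: route key 67: none >= 67, wrap to smallest pos 63 -> NB
Final route key 15: smallest pos >= 15 is 63 -> NB

Answer: NB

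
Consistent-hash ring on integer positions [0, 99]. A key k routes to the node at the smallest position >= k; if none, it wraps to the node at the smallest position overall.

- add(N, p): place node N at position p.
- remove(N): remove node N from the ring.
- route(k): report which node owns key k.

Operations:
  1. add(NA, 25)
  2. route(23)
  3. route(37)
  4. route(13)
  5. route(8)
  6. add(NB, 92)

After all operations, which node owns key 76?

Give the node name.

Op 1: add NA@25 -> ring=[25:NA]
Op 2: route key 23: smallest pos >= 23 is 25 -> NA
Op 3: route key 37: none >= 37, wrap to smallest pos 25 -> NA
Op 4: route key 13: smallest pos >= 13 is 25 -> NA
Op 5: route key 8: smallest pos >= 8 is 25 -> NA
Op 6: add NB@92 -> ring=[25:NA,92:NB]
Final route key 76: smallest pos >= 76 is 92 -> NB

Answer: NB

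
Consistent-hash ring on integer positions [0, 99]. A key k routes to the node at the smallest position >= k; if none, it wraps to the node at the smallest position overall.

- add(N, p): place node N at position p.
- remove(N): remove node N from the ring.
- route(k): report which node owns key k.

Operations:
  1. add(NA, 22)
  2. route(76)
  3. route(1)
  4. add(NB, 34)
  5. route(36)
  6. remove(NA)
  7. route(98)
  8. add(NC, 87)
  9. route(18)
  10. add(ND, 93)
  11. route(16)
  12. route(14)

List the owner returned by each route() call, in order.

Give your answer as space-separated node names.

Answer: NA NA NA NB NB NB NB

Derivation:
Op 1: add NA@22 -> ring=[22:NA]
Op 2: route key 76: none >= 76, wrap to smallest pos 22 -> NA
Op 3: route key 1: smallest pos >= 1 is 22 -> NA
Op 4: add NB@34 -> ring=[22:NA,34:NB]
Op 5: route key 36: none >= 36, wrap to smallest pos 22 -> NA
Op 6: remove NA -> ring=[34:NB]
Op 7: route key 98: none >= 98, wrap to smallest pos 34 -> NB
Op 8: add NC@87 -> ring=[34:NB,87:NC]
Op 9: route key 18: smallest pos >= 18 is 34 -> NB
Op 10: add ND@93 -> ring=[34:NB,87:NC,93:ND]
Op 11: route key 16: smallest pos >= 16 is 34 -> NB
Op 12: route key 14: smallest pos >= 14 is 34 -> NB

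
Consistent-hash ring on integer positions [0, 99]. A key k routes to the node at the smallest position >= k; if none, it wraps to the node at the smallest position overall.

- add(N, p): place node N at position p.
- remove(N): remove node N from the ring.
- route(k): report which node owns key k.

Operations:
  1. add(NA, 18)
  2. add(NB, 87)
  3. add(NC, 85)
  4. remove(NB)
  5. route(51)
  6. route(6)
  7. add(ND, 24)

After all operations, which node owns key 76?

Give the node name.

Answer: NC

Derivation:
Op 1: add NA@18 -> ring=[18:NA]
Op 2: add NB@87 -> ring=[18:NA,87:NB]
Op 3: add NC@85 -> ring=[18:NA,85:NC,87:NB]
Op 4: remove NB -> ring=[18:NA,85:NC]
Op 5: route key 51: smallest pos >= 51 is 85 -> NC
Op 6: route key 6: smallest pos >= 6 is 18 -> NA
Op 7: add ND@24 -> ring=[18:NA,24:ND,85:NC]
Final route key 76: smallest pos >= 76 is 85 -> NC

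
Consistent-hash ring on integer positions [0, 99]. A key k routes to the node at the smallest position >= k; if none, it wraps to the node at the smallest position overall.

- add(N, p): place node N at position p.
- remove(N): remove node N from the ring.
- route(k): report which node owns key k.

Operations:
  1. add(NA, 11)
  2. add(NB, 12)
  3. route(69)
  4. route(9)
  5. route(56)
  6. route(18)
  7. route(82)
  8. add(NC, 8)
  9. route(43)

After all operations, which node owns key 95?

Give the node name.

Answer: NC

Derivation:
Op 1: add NA@11 -> ring=[11:NA]
Op 2: add NB@12 -> ring=[11:NA,12:NB]
Op 3: route key 69: none >= 69, wrap to smallest pos 11 -> NA
Op 4: route key 9: smallest pos >= 9 is 11 -> NA
Op 5: route key 56: none >= 56, wrap to smallest pos 11 -> NA
Op 6: route key 18: none >= 18, wrap to smallest pos 11 -> NA
Op 7: route key 82: none >= 82, wrap to smallest pos 11 -> NA
Op 8: add NC@8 -> ring=[8:NC,11:NA,12:NB]
Op 9: route key 43: none >= 43, wrap to smallest pos 8 -> NC
Final route key 95: none >= 95, wrap to smallest pos 8 -> NC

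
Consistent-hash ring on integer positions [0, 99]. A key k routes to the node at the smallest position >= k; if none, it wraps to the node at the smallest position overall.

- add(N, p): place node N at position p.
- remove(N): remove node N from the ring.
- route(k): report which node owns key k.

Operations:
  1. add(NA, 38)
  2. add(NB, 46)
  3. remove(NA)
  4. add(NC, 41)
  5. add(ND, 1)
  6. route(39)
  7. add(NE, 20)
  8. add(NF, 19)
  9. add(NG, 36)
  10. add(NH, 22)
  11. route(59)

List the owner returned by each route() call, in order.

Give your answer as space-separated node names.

Op 1: add NA@38 -> ring=[38:NA]
Op 2: add NB@46 -> ring=[38:NA,46:NB]
Op 3: remove NA -> ring=[46:NB]
Op 4: add NC@41 -> ring=[41:NC,46:NB]
Op 5: add ND@1 -> ring=[1:ND,41:NC,46:NB]
Op 6: route key 39: smallest pos >= 39 is 41 -> NC
Op 7: add NE@20 -> ring=[1:ND,20:NE,41:NC,46:NB]
Op 8: add NF@19 -> ring=[1:ND,19:NF,20:NE,41:NC,46:NB]
Op 9: add NG@36 -> ring=[1:ND,19:NF,20:NE,36:NG,41:NC,46:NB]
Op 10: add NH@22 -> ring=[1:ND,19:NF,20:NE,22:NH,36:NG,41:NC,46:NB]
Op 11: route key 59: none >= 59, wrap to smallest pos 1 -> ND

Answer: NC ND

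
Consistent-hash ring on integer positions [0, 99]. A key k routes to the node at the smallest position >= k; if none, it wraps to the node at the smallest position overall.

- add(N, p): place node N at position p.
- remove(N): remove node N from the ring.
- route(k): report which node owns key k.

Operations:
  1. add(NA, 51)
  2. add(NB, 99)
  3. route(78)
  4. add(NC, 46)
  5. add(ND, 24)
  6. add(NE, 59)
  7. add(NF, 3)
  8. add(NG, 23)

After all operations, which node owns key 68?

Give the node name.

Op 1: add NA@51 -> ring=[51:NA]
Op 2: add NB@99 -> ring=[51:NA,99:NB]
Op 3: route key 78: smallest pos >= 78 is 99 -> NB
Op 4: add NC@46 -> ring=[46:NC,51:NA,99:NB]
Op 5: add ND@24 -> ring=[24:ND,46:NC,51:NA,99:NB]
Op 6: add NE@59 -> ring=[24:ND,46:NC,51:NA,59:NE,99:NB]
Op 7: add NF@3 -> ring=[3:NF,24:ND,46:NC,51:NA,59:NE,99:NB]
Op 8: add NG@23 -> ring=[3:NF,23:NG,24:ND,46:NC,51:NA,59:NE,99:NB]
Final route key 68: smallest pos >= 68 is 99 -> NB

Answer: NB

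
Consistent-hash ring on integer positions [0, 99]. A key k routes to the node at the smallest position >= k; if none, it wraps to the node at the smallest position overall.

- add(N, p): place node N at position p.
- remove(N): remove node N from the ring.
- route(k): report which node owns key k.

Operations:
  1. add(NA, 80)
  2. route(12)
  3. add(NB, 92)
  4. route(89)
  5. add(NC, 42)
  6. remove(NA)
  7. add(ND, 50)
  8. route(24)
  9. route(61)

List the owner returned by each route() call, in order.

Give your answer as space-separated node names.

Answer: NA NB NC NB

Derivation:
Op 1: add NA@80 -> ring=[80:NA]
Op 2: route key 12: smallest pos >= 12 is 80 -> NA
Op 3: add NB@92 -> ring=[80:NA,92:NB]
Op 4: route key 89: smallest pos >= 89 is 92 -> NB
Op 5: add NC@42 -> ring=[42:NC,80:NA,92:NB]
Op 6: remove NA -> ring=[42:NC,92:NB]
Op 7: add ND@50 -> ring=[42:NC,50:ND,92:NB]
Op 8: route key 24: smallest pos >= 24 is 42 -> NC
Op 9: route key 61: smallest pos >= 61 is 92 -> NB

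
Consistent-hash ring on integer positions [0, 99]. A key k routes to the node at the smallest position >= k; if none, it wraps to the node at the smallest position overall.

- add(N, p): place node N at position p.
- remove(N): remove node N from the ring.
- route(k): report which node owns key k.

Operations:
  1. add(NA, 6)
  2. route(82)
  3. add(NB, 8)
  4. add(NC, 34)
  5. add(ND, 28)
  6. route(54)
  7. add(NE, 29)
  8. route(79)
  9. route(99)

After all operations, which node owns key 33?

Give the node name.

Answer: NC

Derivation:
Op 1: add NA@6 -> ring=[6:NA]
Op 2: route key 82: none >= 82, wrap to smallest pos 6 -> NA
Op 3: add NB@8 -> ring=[6:NA,8:NB]
Op 4: add NC@34 -> ring=[6:NA,8:NB,34:NC]
Op 5: add ND@28 -> ring=[6:NA,8:NB,28:ND,34:NC]
Op 6: route key 54: none >= 54, wrap to smallest pos 6 -> NA
Op 7: add NE@29 -> ring=[6:NA,8:NB,28:ND,29:NE,34:NC]
Op 8: route key 79: none >= 79, wrap to smallest pos 6 -> NA
Op 9: route key 99: none >= 99, wrap to smallest pos 6 -> NA
Final route key 33: smallest pos >= 33 is 34 -> NC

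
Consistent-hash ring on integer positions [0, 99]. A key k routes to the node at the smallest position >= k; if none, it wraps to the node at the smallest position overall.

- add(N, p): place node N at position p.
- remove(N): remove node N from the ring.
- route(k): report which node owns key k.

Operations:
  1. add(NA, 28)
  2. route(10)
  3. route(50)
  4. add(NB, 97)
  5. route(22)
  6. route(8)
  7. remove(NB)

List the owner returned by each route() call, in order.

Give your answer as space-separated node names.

Answer: NA NA NA NA

Derivation:
Op 1: add NA@28 -> ring=[28:NA]
Op 2: route key 10: smallest pos >= 10 is 28 -> NA
Op 3: route key 50: none >= 50, wrap to smallest pos 28 -> NA
Op 4: add NB@97 -> ring=[28:NA,97:NB]
Op 5: route key 22: smallest pos >= 22 is 28 -> NA
Op 6: route key 8: smallest pos >= 8 is 28 -> NA
Op 7: remove NB -> ring=[28:NA]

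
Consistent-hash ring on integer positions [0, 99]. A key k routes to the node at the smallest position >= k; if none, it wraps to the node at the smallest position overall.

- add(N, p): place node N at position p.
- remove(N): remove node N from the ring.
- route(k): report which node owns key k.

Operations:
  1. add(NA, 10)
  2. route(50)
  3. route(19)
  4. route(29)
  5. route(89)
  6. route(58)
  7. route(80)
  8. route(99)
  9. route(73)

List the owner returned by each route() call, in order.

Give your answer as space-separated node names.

Op 1: add NA@10 -> ring=[10:NA]
Op 2: route key 50: none >= 50, wrap to smallest pos 10 -> NA
Op 3: route key 19: none >= 19, wrap to smallest pos 10 -> NA
Op 4: route key 29: none >= 29, wrap to smallest pos 10 -> NA
Op 5: route key 89: none >= 89, wrap to smallest pos 10 -> NA
Op 6: route key 58: none >= 58, wrap to smallest pos 10 -> NA
Op 7: route key 80: none >= 80, wrap to smallest pos 10 -> NA
Op 8: route key 99: none >= 99, wrap to smallest pos 10 -> NA
Op 9: route key 73: none >= 73, wrap to smallest pos 10 -> NA

Answer: NA NA NA NA NA NA NA NA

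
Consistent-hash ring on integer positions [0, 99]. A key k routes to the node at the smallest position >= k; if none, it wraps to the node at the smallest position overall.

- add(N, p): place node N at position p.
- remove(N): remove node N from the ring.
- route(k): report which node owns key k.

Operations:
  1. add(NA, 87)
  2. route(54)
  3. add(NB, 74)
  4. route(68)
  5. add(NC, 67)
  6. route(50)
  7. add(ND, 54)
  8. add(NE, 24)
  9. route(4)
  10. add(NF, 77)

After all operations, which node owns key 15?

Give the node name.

Answer: NE

Derivation:
Op 1: add NA@87 -> ring=[87:NA]
Op 2: route key 54: smallest pos >= 54 is 87 -> NA
Op 3: add NB@74 -> ring=[74:NB,87:NA]
Op 4: route key 68: smallest pos >= 68 is 74 -> NB
Op 5: add NC@67 -> ring=[67:NC,74:NB,87:NA]
Op 6: route key 50: smallest pos >= 50 is 67 -> NC
Op 7: add ND@54 -> ring=[54:ND,67:NC,74:NB,87:NA]
Op 8: add NE@24 -> ring=[24:NE,54:ND,67:NC,74:NB,87:NA]
Op 9: route key 4: smallest pos >= 4 is 24 -> NE
Op 10: add NF@77 -> ring=[24:NE,54:ND,67:NC,74:NB,77:NF,87:NA]
Final route key 15: smallest pos >= 15 is 24 -> NE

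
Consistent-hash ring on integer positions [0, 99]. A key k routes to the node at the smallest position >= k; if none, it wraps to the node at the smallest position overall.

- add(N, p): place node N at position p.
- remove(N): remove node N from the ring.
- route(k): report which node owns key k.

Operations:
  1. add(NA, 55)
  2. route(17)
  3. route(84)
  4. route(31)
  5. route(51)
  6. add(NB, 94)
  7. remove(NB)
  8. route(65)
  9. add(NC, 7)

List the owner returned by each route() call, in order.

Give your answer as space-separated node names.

Op 1: add NA@55 -> ring=[55:NA]
Op 2: route key 17: smallest pos >= 17 is 55 -> NA
Op 3: route key 84: none >= 84, wrap to smallest pos 55 -> NA
Op 4: route key 31: smallest pos >= 31 is 55 -> NA
Op 5: route key 51: smallest pos >= 51 is 55 -> NA
Op 6: add NB@94 -> ring=[55:NA,94:NB]
Op 7: remove NB -> ring=[55:NA]
Op 8: route key 65: none >= 65, wrap to smallest pos 55 -> NA
Op 9: add NC@7 -> ring=[7:NC,55:NA]

Answer: NA NA NA NA NA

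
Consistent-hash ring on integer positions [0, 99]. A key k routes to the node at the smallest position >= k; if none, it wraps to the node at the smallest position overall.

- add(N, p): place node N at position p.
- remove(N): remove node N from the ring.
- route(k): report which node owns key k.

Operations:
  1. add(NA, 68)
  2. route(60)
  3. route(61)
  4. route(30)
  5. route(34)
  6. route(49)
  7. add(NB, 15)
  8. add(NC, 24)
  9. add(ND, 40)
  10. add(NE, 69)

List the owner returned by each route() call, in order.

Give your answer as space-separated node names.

Op 1: add NA@68 -> ring=[68:NA]
Op 2: route key 60: smallest pos >= 60 is 68 -> NA
Op 3: route key 61: smallest pos >= 61 is 68 -> NA
Op 4: route key 30: smallest pos >= 30 is 68 -> NA
Op 5: route key 34: smallest pos >= 34 is 68 -> NA
Op 6: route key 49: smallest pos >= 49 is 68 -> NA
Op 7: add NB@15 -> ring=[15:NB,68:NA]
Op 8: add NC@24 -> ring=[15:NB,24:NC,68:NA]
Op 9: add ND@40 -> ring=[15:NB,24:NC,40:ND,68:NA]
Op 10: add NE@69 -> ring=[15:NB,24:NC,40:ND,68:NA,69:NE]

Answer: NA NA NA NA NA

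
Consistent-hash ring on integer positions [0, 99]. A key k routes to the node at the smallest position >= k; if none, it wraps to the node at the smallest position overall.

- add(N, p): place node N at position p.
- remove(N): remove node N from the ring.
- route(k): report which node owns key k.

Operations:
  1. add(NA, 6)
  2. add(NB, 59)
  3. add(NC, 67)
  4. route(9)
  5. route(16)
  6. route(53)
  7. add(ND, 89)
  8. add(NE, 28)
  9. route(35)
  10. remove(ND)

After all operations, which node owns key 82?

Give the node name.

Op 1: add NA@6 -> ring=[6:NA]
Op 2: add NB@59 -> ring=[6:NA,59:NB]
Op 3: add NC@67 -> ring=[6:NA,59:NB,67:NC]
Op 4: route key 9: smallest pos >= 9 is 59 -> NB
Op 5: route key 16: smallest pos >= 16 is 59 -> NB
Op 6: route key 53: smallest pos >= 53 is 59 -> NB
Op 7: add ND@89 -> ring=[6:NA,59:NB,67:NC,89:ND]
Op 8: add NE@28 -> ring=[6:NA,28:NE,59:NB,67:NC,89:ND]
Op 9: route key 35: smallest pos >= 35 is 59 -> NB
Op 10: remove ND -> ring=[6:NA,28:NE,59:NB,67:NC]
Final route key 82: none >= 82, wrap to smallest pos 6 -> NA

Answer: NA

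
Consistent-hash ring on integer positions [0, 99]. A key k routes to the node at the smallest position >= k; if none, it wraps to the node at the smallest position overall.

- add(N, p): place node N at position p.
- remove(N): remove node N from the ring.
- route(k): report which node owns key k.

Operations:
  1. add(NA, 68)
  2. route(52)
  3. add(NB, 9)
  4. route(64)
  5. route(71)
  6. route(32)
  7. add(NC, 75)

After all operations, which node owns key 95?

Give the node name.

Answer: NB

Derivation:
Op 1: add NA@68 -> ring=[68:NA]
Op 2: route key 52: smallest pos >= 52 is 68 -> NA
Op 3: add NB@9 -> ring=[9:NB,68:NA]
Op 4: route key 64: smallest pos >= 64 is 68 -> NA
Op 5: route key 71: none >= 71, wrap to smallest pos 9 -> NB
Op 6: route key 32: smallest pos >= 32 is 68 -> NA
Op 7: add NC@75 -> ring=[9:NB,68:NA,75:NC]
Final route key 95: none >= 95, wrap to smallest pos 9 -> NB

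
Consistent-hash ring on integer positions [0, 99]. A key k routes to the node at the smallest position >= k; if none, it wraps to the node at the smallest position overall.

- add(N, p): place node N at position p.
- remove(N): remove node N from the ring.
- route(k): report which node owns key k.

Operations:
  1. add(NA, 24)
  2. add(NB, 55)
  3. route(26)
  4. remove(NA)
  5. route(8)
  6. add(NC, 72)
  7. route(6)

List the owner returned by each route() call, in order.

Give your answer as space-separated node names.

Answer: NB NB NB

Derivation:
Op 1: add NA@24 -> ring=[24:NA]
Op 2: add NB@55 -> ring=[24:NA,55:NB]
Op 3: route key 26: smallest pos >= 26 is 55 -> NB
Op 4: remove NA -> ring=[55:NB]
Op 5: route key 8: smallest pos >= 8 is 55 -> NB
Op 6: add NC@72 -> ring=[55:NB,72:NC]
Op 7: route key 6: smallest pos >= 6 is 55 -> NB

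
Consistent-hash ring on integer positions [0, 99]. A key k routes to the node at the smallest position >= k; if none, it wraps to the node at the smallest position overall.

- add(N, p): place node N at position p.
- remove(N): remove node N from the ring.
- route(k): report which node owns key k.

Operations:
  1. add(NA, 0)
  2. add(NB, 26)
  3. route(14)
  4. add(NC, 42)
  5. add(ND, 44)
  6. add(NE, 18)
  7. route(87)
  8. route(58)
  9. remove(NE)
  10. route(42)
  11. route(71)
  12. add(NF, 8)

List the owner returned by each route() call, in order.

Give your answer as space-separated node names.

Answer: NB NA NA NC NA

Derivation:
Op 1: add NA@0 -> ring=[0:NA]
Op 2: add NB@26 -> ring=[0:NA,26:NB]
Op 3: route key 14: smallest pos >= 14 is 26 -> NB
Op 4: add NC@42 -> ring=[0:NA,26:NB,42:NC]
Op 5: add ND@44 -> ring=[0:NA,26:NB,42:NC,44:ND]
Op 6: add NE@18 -> ring=[0:NA,18:NE,26:NB,42:NC,44:ND]
Op 7: route key 87: none >= 87, wrap to smallest pos 0 -> NA
Op 8: route key 58: none >= 58, wrap to smallest pos 0 -> NA
Op 9: remove NE -> ring=[0:NA,26:NB,42:NC,44:ND]
Op 10: route key 42: smallest pos >= 42 is 42 -> NC
Op 11: route key 71: none >= 71, wrap to smallest pos 0 -> NA
Op 12: add NF@8 -> ring=[0:NA,8:NF,26:NB,42:NC,44:ND]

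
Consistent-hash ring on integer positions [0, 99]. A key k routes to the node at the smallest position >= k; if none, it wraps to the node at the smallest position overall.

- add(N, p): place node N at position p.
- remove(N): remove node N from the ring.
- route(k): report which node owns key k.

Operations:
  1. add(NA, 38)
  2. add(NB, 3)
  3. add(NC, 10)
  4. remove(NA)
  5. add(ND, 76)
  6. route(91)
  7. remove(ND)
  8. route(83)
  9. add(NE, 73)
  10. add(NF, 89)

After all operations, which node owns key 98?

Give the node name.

Answer: NB

Derivation:
Op 1: add NA@38 -> ring=[38:NA]
Op 2: add NB@3 -> ring=[3:NB,38:NA]
Op 3: add NC@10 -> ring=[3:NB,10:NC,38:NA]
Op 4: remove NA -> ring=[3:NB,10:NC]
Op 5: add ND@76 -> ring=[3:NB,10:NC,76:ND]
Op 6: route key 91: none >= 91, wrap to smallest pos 3 -> NB
Op 7: remove ND -> ring=[3:NB,10:NC]
Op 8: route key 83: none >= 83, wrap to smallest pos 3 -> NB
Op 9: add NE@73 -> ring=[3:NB,10:NC,73:NE]
Op 10: add NF@89 -> ring=[3:NB,10:NC,73:NE,89:NF]
Final route key 98: none >= 98, wrap to smallest pos 3 -> NB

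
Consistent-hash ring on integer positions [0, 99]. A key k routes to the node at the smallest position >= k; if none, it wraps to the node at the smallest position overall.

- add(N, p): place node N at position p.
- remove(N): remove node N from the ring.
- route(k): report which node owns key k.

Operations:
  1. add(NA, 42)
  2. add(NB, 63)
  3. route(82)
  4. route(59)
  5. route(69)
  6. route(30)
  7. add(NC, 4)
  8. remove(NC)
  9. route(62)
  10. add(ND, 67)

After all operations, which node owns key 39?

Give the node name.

Op 1: add NA@42 -> ring=[42:NA]
Op 2: add NB@63 -> ring=[42:NA,63:NB]
Op 3: route key 82: none >= 82, wrap to smallest pos 42 -> NA
Op 4: route key 59: smallest pos >= 59 is 63 -> NB
Op 5: route key 69: none >= 69, wrap to smallest pos 42 -> NA
Op 6: route key 30: smallest pos >= 30 is 42 -> NA
Op 7: add NC@4 -> ring=[4:NC,42:NA,63:NB]
Op 8: remove NC -> ring=[42:NA,63:NB]
Op 9: route key 62: smallest pos >= 62 is 63 -> NB
Op 10: add ND@67 -> ring=[42:NA,63:NB,67:ND]
Final route key 39: smallest pos >= 39 is 42 -> NA

Answer: NA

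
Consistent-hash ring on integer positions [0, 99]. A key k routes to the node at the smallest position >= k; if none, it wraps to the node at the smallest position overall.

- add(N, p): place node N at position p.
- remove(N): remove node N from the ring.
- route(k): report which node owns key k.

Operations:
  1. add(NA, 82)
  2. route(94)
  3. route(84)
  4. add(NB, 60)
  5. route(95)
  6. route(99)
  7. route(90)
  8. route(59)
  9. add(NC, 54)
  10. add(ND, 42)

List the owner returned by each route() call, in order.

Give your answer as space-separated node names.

Answer: NA NA NB NB NB NB

Derivation:
Op 1: add NA@82 -> ring=[82:NA]
Op 2: route key 94: none >= 94, wrap to smallest pos 82 -> NA
Op 3: route key 84: none >= 84, wrap to smallest pos 82 -> NA
Op 4: add NB@60 -> ring=[60:NB,82:NA]
Op 5: route key 95: none >= 95, wrap to smallest pos 60 -> NB
Op 6: route key 99: none >= 99, wrap to smallest pos 60 -> NB
Op 7: route key 90: none >= 90, wrap to smallest pos 60 -> NB
Op 8: route key 59: smallest pos >= 59 is 60 -> NB
Op 9: add NC@54 -> ring=[54:NC,60:NB,82:NA]
Op 10: add ND@42 -> ring=[42:ND,54:NC,60:NB,82:NA]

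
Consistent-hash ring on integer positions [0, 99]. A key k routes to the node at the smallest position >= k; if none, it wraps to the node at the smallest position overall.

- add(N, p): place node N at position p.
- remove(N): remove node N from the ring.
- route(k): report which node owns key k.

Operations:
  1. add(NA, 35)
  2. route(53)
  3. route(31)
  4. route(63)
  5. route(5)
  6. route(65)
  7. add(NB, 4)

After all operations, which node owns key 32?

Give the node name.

Answer: NA

Derivation:
Op 1: add NA@35 -> ring=[35:NA]
Op 2: route key 53: none >= 53, wrap to smallest pos 35 -> NA
Op 3: route key 31: smallest pos >= 31 is 35 -> NA
Op 4: route key 63: none >= 63, wrap to smallest pos 35 -> NA
Op 5: route key 5: smallest pos >= 5 is 35 -> NA
Op 6: route key 65: none >= 65, wrap to smallest pos 35 -> NA
Op 7: add NB@4 -> ring=[4:NB,35:NA]
Final route key 32: smallest pos >= 32 is 35 -> NA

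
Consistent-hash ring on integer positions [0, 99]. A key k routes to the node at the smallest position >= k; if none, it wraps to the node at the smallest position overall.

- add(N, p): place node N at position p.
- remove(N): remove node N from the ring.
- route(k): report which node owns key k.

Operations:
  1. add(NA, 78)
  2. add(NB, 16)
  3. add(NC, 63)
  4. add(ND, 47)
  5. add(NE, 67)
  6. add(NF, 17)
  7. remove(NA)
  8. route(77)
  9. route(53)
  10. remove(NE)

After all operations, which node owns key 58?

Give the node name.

Op 1: add NA@78 -> ring=[78:NA]
Op 2: add NB@16 -> ring=[16:NB,78:NA]
Op 3: add NC@63 -> ring=[16:NB,63:NC,78:NA]
Op 4: add ND@47 -> ring=[16:NB,47:ND,63:NC,78:NA]
Op 5: add NE@67 -> ring=[16:NB,47:ND,63:NC,67:NE,78:NA]
Op 6: add NF@17 -> ring=[16:NB,17:NF,47:ND,63:NC,67:NE,78:NA]
Op 7: remove NA -> ring=[16:NB,17:NF,47:ND,63:NC,67:NE]
Op 8: route key 77: none >= 77, wrap to smallest pos 16 -> NB
Op 9: route key 53: smallest pos >= 53 is 63 -> NC
Op 10: remove NE -> ring=[16:NB,17:NF,47:ND,63:NC]
Final route key 58: smallest pos >= 58 is 63 -> NC

Answer: NC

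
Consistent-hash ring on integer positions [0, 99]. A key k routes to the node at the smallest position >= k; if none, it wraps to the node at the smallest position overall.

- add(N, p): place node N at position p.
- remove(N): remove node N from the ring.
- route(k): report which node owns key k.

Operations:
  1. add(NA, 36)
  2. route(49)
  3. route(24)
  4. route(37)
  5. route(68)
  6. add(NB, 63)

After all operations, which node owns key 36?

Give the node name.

Answer: NA

Derivation:
Op 1: add NA@36 -> ring=[36:NA]
Op 2: route key 49: none >= 49, wrap to smallest pos 36 -> NA
Op 3: route key 24: smallest pos >= 24 is 36 -> NA
Op 4: route key 37: none >= 37, wrap to smallest pos 36 -> NA
Op 5: route key 68: none >= 68, wrap to smallest pos 36 -> NA
Op 6: add NB@63 -> ring=[36:NA,63:NB]
Final route key 36: smallest pos >= 36 is 36 -> NA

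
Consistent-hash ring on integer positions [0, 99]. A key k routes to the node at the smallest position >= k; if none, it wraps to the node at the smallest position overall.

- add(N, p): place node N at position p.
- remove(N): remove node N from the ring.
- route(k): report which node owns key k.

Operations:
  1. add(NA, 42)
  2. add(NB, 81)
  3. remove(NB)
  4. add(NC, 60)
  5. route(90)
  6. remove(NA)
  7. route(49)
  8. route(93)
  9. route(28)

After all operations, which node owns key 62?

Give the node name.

Op 1: add NA@42 -> ring=[42:NA]
Op 2: add NB@81 -> ring=[42:NA,81:NB]
Op 3: remove NB -> ring=[42:NA]
Op 4: add NC@60 -> ring=[42:NA,60:NC]
Op 5: route key 90: none >= 90, wrap to smallest pos 42 -> NA
Op 6: remove NA -> ring=[60:NC]
Op 7: route key 49: smallest pos >= 49 is 60 -> NC
Op 8: route key 93: none >= 93, wrap to smallest pos 60 -> NC
Op 9: route key 28: smallest pos >= 28 is 60 -> NC
Final route key 62: none >= 62, wrap to smallest pos 60 -> NC

Answer: NC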